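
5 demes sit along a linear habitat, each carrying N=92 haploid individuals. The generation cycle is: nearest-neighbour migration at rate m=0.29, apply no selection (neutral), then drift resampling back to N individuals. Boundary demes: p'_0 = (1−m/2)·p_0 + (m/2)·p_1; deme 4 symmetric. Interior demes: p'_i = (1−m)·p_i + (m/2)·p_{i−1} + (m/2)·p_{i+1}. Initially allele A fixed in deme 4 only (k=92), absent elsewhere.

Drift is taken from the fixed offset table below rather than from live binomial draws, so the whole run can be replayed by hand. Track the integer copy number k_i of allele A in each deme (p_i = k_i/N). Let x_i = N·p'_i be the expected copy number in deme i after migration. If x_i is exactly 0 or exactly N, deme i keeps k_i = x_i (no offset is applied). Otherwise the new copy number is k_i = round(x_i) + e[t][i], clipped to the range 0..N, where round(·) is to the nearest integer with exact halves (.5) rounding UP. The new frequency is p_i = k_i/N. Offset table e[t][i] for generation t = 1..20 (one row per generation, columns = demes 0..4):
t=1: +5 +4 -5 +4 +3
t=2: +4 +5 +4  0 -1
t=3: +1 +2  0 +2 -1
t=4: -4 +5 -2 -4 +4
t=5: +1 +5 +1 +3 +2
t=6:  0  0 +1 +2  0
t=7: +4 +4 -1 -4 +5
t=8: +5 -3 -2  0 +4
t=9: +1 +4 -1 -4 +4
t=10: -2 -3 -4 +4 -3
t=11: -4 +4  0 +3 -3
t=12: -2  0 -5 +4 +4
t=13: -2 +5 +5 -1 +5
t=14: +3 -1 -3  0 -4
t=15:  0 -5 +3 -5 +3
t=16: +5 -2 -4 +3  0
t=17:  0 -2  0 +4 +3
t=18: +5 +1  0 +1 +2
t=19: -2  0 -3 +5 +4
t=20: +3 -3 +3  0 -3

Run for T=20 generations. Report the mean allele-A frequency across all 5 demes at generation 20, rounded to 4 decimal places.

0.3391

t=0: k=[0 0 0 0 92]
t=1: x=[0.0000 0.0000 0.0000 13.3400 78.6600] k=[0 0 0 17 82]
t=2: x=[0.0000 0.0000 2.4650 23.9600 72.5750] k=[0 0 6 24 72]
t=3: x=[0.0000 0.8700 7.7400 28.3500 65.0400] k=[0 3 8 30 64]
t=4: x=[0.4350 3.2900 10.4650 31.7400 59.0700] k=[0 8 8 28 63]
t=5: x=[1.1600 6.8400 10.9000 30.1750 57.9250] k=[2 12 12 33 60]
t=6: x=[3.4500 10.5500 15.0450 33.8700 56.0850] k=[3 11 16 36 56]
t=7: x=[4.1600 10.5650 18.1750 36.0000 53.1000] k=[8 15 17 32 58]
t=8: x=[9.0150 14.2750 18.8850 33.5950 54.2300] k=[14 11 17 34 58]
t=9: x=[13.5650 12.3050 18.5950 35.0150 54.5200] k=[15 16 18 31 59]
t=10: x=[15.1450 16.1450 19.5950 33.1750 54.9400] k=[13 13 16 37 52]
t=11: x=[13.0000 13.4350 18.6100 36.1300 49.8250] k=[9 17 19 39 47]
t=12: x=[10.1600 16.1300 21.6100 37.2600 45.8400] k=[8 16 17 41 50]
t=13: x=[9.1600 14.9850 20.3350 38.8250 48.6950] k=[7 20 25 38 54]
t=14: x=[8.8850 18.8400 26.1600 38.4350 51.6800] k=[12 18 23 38 48]
t=15: x=[12.8700 17.8550 24.4500 37.2750 46.5500] k=[13 13 27 32 50]
t=16: x=[13.0000 15.0300 25.6950 33.8850 47.3900] k=[18 13 22 37 47]
t=17: x=[17.2750 15.0300 22.8700 36.2750 45.5500] k=[17 13 23 40 49]
t=18: x=[16.4200 15.0300 24.0150 38.8400 47.6950] k=[21 16 24 40 50]
t=19: x=[20.2750 17.8850 25.1600 39.1300 48.5500] k=[18 18 22 44 53]
t=20: x=[18.0000 18.5800 24.6100 42.1150 51.6950] k=[21 16 28 42 49]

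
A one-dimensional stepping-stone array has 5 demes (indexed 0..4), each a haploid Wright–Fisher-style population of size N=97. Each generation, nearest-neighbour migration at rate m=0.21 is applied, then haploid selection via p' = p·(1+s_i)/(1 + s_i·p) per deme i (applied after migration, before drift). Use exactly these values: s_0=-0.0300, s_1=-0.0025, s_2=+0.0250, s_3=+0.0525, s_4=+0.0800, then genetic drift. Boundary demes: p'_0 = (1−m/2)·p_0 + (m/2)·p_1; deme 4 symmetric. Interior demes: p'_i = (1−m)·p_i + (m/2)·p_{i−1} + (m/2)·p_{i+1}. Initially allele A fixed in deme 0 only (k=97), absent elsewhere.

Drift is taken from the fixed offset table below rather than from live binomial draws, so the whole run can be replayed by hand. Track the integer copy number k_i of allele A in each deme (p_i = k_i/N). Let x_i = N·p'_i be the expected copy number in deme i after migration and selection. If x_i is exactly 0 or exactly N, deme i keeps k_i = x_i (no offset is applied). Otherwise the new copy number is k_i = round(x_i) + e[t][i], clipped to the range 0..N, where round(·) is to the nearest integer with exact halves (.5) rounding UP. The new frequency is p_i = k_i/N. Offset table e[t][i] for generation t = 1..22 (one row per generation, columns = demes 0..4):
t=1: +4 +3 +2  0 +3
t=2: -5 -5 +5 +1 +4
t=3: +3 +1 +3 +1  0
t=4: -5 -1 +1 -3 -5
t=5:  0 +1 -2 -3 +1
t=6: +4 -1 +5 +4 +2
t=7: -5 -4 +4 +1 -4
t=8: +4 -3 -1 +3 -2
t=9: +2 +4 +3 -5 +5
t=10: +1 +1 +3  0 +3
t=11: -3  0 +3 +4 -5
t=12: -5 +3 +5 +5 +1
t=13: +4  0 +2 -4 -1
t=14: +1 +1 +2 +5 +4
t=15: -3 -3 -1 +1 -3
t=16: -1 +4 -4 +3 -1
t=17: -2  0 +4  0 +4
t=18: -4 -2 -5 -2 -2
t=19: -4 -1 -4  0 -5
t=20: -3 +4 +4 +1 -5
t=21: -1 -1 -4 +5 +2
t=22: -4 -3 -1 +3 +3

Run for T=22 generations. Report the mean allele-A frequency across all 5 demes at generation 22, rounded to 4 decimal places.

0.2722

t=0: k=[97 0 0 0 0]
t=1: x=[86.5340 10.1622 0.0000 0.0000 0.0000] k=[91 13 0 0 0]
t=2: x=[82.4370 19.7855 1.3986 0.0000 0.0000] k=[77 15 6 0 0]
t=3: x=[69.8992 20.5245 6.4624 0.6628 0.0000] k=[73 22 9 2 0]
t=4: x=[67.0177 25.9424 9.8463 2.6539 0.2268] k=[62 25 11 0 0]
t=5: x=[57.4033 27.3658 11.5642 1.2149 0.0000] k=[57 28 10 0 0]
t=6: x=[53.2245 29.1040 11.0800 1.1045 0.0000] k=[57 28 16 5 0]
t=7: x=[53.2245 29.7334 16.4394 5.9076 0.5668] k=[48 26 20 7 0]
t=8: x=[44.9545 27.6305 19.6491 7.9975 0.7933] k=[49 25 19 11 0]
t=9: x=[45.7432 26.8414 19.1669 11.1813 1.2462] k=[48 31 22 6 6]
t=10: x=[45.4786 31.7865 21.6778 8.0497 6.4481] k=[46 33 25 8 9]
t=11: x=[43.9020 33.4701 24.5045 10.3538 9.5366] k=[41 33 28 14 5]
t=12: x=[39.4451 33.2603 27.5393 15.1683 6.3893] k=[34 36 33 20 7]
t=13: x=[33.5386 35.4187 32.4813 20.8246 8.9723] k=[38 35 34 17 8]
t=14: x=[36.9855 35.1539 32.8543 18.5970 9.5899] k=[38 36 35 24 14]
t=15: x=[37.0898 36.0483 34.4969 25.0438 16.0547] k=[34 33 33 26 13]
t=16: x=[33.2265 33.0504 32.7989 26.3402 15.3325] k=[32 37 29 29 14]
t=17: x=[31.8698 35.5786 30.3526 28.4426 16.6077] k=[30 36 34 28 21]
t=18: x=[29.9953 35.1039 34.1242 28.9228 23.0604] k=[26 33 29 27 21]
t=19: x=[26.1492 31.7915 29.7165 27.5787 22.9510] k=[22 31 26 28 18]
t=20: x=[22.4157 29.4786 27.2158 27.7423 20.2558] k=[19 33 31 29 15]
t=21: x=[19.9824 31.2669 31.5231 28.7645 17.5492] k=[19 30 28 34 20]
t=22: x=[19.6730 28.5845 29.3429 33.0049 22.7842] k=[16 26 28 36 26]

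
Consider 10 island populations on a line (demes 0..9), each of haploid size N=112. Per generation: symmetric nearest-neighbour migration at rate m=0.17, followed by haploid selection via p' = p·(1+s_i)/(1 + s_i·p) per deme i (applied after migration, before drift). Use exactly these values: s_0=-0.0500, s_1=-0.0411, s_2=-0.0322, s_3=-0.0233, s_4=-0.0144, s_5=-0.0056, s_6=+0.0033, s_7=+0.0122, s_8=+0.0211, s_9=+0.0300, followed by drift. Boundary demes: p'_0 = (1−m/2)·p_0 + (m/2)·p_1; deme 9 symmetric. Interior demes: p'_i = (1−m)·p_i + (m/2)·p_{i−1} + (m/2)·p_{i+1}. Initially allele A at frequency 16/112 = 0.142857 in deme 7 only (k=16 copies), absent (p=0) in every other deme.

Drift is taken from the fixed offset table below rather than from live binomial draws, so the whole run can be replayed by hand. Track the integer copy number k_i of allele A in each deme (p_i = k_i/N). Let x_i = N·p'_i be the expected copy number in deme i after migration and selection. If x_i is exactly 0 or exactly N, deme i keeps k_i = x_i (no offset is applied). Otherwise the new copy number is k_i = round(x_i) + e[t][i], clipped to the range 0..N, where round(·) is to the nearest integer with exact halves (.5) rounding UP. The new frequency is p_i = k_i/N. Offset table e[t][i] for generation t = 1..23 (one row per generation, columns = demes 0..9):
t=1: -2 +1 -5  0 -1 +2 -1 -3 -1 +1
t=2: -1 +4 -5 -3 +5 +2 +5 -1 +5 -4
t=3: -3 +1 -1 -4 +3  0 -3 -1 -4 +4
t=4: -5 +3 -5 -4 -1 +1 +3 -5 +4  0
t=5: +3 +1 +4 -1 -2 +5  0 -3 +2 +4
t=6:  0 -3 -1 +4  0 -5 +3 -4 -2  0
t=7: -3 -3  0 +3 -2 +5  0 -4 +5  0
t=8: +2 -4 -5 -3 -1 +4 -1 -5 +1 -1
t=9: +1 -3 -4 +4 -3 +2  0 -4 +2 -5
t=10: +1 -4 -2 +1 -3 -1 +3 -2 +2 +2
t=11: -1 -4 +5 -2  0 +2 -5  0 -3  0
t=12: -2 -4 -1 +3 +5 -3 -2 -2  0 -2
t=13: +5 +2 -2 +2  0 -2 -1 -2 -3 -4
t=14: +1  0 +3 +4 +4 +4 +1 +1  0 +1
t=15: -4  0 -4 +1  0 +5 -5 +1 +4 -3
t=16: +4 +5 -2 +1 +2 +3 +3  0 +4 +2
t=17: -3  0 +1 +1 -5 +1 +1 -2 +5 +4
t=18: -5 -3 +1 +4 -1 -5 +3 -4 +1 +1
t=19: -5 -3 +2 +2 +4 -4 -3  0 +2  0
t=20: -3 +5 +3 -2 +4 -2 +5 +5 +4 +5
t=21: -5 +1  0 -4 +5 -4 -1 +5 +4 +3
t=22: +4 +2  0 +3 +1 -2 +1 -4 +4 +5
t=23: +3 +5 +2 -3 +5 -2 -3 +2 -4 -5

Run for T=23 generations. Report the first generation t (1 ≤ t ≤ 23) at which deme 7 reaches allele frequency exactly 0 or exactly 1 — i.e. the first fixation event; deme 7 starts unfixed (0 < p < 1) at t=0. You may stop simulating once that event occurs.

t=0: k=[0 0 0 0 0 0 0 16 0 0]
t=1: x=[0.0000 0.0000 0.0000 0.0000 0.0000 0.0000 1.3644 13.4226 1.3883 0.0000] k=[0 0 0 0 0 0 0 10 0 0]
t=2: x=[0.0000 0.0000 0.0000 0.0000 0.0000 0.0000 0.8528 8.3937 0.8678 0.0000] k=[0 0 0 0 0 0 6 7 6 0]
t=3: x=[0.0000 0.0000 0.0000 0.0000 0.0000 0.5072 5.5925 6.9082 5.6867 0.5252] k=[0 0 0 0 0 1 3 6 2 5]
t=4: x=[0.0000 0.0000 0.0000 0.0000 0.0838 1.0790 3.0949 5.4677 2.6485 4.8811] k=[0 0 0 0 0 2 6 0 7 5]

4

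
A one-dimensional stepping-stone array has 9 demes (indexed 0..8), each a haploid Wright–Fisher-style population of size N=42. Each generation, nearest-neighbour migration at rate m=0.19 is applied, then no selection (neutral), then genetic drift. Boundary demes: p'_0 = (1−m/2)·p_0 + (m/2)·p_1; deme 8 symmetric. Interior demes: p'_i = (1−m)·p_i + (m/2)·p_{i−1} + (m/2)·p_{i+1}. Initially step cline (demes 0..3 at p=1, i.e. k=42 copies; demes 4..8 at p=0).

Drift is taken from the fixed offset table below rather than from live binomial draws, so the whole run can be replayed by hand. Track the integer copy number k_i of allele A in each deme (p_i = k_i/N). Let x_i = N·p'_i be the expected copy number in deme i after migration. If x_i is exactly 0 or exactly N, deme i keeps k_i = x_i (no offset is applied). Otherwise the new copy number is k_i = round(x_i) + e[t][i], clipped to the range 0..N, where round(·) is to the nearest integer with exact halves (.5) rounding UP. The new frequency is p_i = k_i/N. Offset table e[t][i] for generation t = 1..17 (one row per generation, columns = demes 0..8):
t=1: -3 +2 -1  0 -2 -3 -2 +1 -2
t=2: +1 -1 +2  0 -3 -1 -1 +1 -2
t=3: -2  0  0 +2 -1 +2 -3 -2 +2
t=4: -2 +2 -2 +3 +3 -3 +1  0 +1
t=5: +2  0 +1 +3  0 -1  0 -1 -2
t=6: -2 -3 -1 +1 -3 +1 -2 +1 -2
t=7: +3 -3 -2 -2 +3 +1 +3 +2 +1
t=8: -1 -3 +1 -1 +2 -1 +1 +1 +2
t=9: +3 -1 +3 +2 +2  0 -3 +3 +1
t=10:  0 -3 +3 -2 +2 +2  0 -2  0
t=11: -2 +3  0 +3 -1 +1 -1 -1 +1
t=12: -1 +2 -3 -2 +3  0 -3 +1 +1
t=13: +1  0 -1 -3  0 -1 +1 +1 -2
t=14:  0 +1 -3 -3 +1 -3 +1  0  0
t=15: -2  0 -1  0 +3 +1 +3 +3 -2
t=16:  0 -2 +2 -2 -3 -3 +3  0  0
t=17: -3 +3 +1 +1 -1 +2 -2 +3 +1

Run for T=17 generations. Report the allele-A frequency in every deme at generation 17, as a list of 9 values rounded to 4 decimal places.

t=0: k=[42 42 42 42 0 0 0 0 0]
t=1: x=[42.0000 42.0000 42.0000 38.0100 3.9900 0.0000 0.0000 0.0000 0.0000] k=[42 42 42 38 2 0 0 0 0]
t=2: x=[42.0000 42.0000 41.6200 34.9600 5.2300 0.1900 0.0000 0.0000 0.0000] k=[42 42 42 35 2 0 0 0 0]
t=3: x=[42.0000 42.0000 41.3350 32.5300 4.9450 0.1900 0.0000 0.0000 0.0000] k=[42 42 41 35 4 2 0 0 0]
t=4: x=[42.0000 41.9050 40.5250 32.6250 6.7550 2.0000 0.1900 0.0000 0.0000] k=[42 42 39 36 10 0 1 0 0]
t=5: x=[42.0000 41.7150 39.0000 33.8150 11.5200 1.0450 0.8100 0.0950 0.0000] k=[42 42 40 37 12 0 1 0 0]
t=6: x=[42.0000 41.8100 39.9050 34.9100 13.2350 1.2350 0.8100 0.0950 0.0000] k=[42 39 39 36 10 2 0 1 0]
t=7: x=[41.7150 39.2850 38.7150 33.8150 11.7100 2.5700 0.2850 0.8100 0.0950] k=[42 36 37 32 15 4 3 3 1]
t=8: x=[41.4300 36.6650 36.4300 30.8600 15.5700 4.9500 3.0950 2.8100 1.1900] k=[40 34 37 30 18 4 4 4 3]
t=9: x=[39.4300 34.8550 36.0500 29.5250 17.8100 5.3300 4.0000 3.9050 3.0950] k=[42 34 39 32 20 5 1 7 4]
t=10: x=[41.2400 35.2350 37.8600 31.5250 19.7150 6.0450 1.9500 6.1450 4.2850] k=[41 32 41 30 22 8 2 4 4]
t=11: x=[40.1450 33.7100 39.1000 30.2850 21.4300 8.7600 2.7600 3.8100 4.0000] k=[38 37 39 33 20 10 2 3 5]
t=12: x=[37.9050 37.2850 38.2400 32.3350 20.2850 10.1900 2.8550 3.0950 4.8100] k=[37 39 35 30 23 10 0 4 6]
t=13: x=[37.1900 38.4300 34.9050 29.8100 22.4300 10.2850 1.3300 3.8100 5.8100] k=[38 38 34 27 22 9 2 5 4]
t=14: x=[38.0000 37.6200 33.7150 27.1900 21.2400 9.5700 2.9500 4.6200 4.0950] k=[38 39 31 24 22 7 4 5 4]
t=15: x=[38.0950 38.1450 31.0950 24.4750 20.7650 8.1400 4.3800 4.8100 4.0950] k=[36 38 30 24 24 9 7 8 2]
t=16: x=[36.1900 37.0500 30.1900 24.5700 22.5750 10.2350 7.2850 7.3350 2.5700] k=[36 35 32 23 20 7 10 7 3]
t=17: x=[35.9050 34.8100 31.4300 23.5700 19.0500 8.5200 9.4300 6.9050 3.3800] k=[33 38 32 25 18 11 7 10 4]

[0.7857, 0.9048, 0.7619, 0.5952, 0.4286, 0.2619, 0.1667, 0.2381, 0.0952]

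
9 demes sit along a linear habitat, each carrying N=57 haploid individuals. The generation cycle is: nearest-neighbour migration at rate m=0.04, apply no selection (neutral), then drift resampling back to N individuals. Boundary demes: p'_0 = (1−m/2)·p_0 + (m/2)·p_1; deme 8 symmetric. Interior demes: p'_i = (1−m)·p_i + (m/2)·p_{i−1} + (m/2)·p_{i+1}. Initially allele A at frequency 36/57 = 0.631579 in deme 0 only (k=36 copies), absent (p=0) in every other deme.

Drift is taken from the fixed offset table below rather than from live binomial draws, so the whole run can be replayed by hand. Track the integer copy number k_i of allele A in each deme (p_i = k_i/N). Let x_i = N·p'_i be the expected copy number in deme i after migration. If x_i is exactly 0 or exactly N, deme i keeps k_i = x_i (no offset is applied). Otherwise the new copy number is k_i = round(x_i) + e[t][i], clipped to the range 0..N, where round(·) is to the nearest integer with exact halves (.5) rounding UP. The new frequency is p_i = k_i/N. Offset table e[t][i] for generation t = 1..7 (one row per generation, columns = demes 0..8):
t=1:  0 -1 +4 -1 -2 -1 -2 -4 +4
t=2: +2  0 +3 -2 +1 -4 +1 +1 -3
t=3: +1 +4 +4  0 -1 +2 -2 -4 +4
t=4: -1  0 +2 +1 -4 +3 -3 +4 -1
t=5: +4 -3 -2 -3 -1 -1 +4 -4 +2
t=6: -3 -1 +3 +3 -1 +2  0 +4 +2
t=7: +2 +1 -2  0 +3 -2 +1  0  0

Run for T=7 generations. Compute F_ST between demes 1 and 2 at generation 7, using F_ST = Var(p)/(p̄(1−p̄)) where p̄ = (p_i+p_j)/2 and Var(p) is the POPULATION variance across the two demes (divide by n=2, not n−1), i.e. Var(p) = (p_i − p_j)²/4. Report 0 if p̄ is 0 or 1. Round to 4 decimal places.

0.0033

t=0: k=[36 0 0 0 0 0 0 0 0]
t=1: x=[35.2800 0.7200 0.0000 0.0000 0.0000 0.0000 0.0000 0.0000 0.0000] k=[35 0 0 0 0 0 0 0 0]
t=2: x=[34.3000 0.7000 0.0000 0.0000 0.0000 0.0000 0.0000 0.0000 0.0000] k=[36 1 0 0 0 0 0 0 0]
t=3: x=[35.3000 1.6800 0.0200 0.0000 0.0000 0.0000 0.0000 0.0000 0.0000] k=[36 6 4 0 0 0 0 0 0]
t=4: x=[35.4000 6.5600 3.9600 0.0800 0.0000 0.0000 0.0000 0.0000 0.0000] k=[34 7 6 1 0 0 0 0 0]
t=5: x=[33.4600 7.5200 5.9200 1.0800 0.0200 0.0000 0.0000 0.0000 0.0000] k=[37 5 4 0 0 0 0 0 0]
t=6: x=[36.3600 5.6200 3.9400 0.0800 0.0000 0.0000 0.0000 0.0000 0.0000] k=[33 5 7 3 0 0 0 0 0]
t=7: x=[32.4400 5.6000 6.8800 3.0200 0.0600 0.0000 0.0000 0.0000 0.0000] k=[34 7 5 3 3 0 0 0 0]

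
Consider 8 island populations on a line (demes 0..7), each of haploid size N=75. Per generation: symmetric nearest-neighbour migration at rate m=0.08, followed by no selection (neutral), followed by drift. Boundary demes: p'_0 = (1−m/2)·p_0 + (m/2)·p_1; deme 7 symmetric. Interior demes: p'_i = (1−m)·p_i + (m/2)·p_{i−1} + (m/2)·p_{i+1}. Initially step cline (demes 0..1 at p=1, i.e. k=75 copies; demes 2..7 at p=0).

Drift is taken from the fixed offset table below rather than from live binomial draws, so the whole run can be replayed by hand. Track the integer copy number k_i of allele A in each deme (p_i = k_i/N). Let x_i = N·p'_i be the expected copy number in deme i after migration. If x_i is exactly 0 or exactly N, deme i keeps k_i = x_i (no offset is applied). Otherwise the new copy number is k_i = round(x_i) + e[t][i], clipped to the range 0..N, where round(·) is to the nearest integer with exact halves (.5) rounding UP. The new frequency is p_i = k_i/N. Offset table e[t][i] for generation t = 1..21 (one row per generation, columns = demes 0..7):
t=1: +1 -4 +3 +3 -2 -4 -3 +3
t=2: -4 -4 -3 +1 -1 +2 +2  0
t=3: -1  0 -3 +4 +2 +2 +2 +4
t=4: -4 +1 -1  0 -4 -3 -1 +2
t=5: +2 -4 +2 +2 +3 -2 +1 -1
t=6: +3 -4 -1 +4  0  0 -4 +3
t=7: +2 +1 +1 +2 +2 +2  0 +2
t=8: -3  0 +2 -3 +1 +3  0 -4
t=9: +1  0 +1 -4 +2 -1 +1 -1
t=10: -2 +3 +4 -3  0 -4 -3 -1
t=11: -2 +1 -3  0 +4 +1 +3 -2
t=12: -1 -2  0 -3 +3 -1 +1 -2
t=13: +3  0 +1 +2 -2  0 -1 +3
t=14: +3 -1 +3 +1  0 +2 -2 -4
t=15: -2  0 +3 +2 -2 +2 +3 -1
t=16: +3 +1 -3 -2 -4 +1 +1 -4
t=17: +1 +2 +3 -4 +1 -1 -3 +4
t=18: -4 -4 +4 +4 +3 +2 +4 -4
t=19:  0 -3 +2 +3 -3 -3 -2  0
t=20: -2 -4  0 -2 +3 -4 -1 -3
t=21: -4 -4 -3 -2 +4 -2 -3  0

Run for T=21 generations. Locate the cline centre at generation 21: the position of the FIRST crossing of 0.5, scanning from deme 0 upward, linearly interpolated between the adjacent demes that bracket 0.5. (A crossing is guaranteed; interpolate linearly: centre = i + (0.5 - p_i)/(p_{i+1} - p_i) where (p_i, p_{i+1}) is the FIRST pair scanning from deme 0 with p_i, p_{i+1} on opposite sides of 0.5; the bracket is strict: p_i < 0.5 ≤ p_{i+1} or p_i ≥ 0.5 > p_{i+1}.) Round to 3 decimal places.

0.767

t=0: k=[75 75 0 0 0 0 0 0]
t=1: x=[75.0000 72.0000 3.0000 0.0000 0.0000 0.0000 0.0000 0.0000] k=[75 68 6 0 0 0 0 0]
t=2: x=[74.7200 65.8000 8.2400 0.2400 0.0000 0.0000 0.0000 0.0000] k=[71 62 5 1 0 0 0 0]
t=3: x=[70.6400 60.0800 7.1200 1.1200 0.0400 0.0000 0.0000 0.0000] k=[70 60 4 5 2 0 0 0]
t=4: x=[69.6000 58.1600 6.2800 4.8400 2.0400 0.0800 0.0000 0.0000] k=[66 59 5 5 0 0 0 0]
t=5: x=[65.7200 57.1200 7.1600 4.8000 0.2000 0.0000 0.0000 0.0000] k=[68 53 9 7 3 0 0 0]
t=6: x=[67.4000 51.8400 10.6800 6.9200 3.0400 0.1200 0.0000 0.0000] k=[70 48 10 11 3 0 0 0]
t=7: x=[69.1200 47.3600 11.5600 10.6400 3.2000 0.1200 0.0000 0.0000] k=[71 48 13 13 5 2 0 0]
t=8: x=[70.0800 47.5200 14.4000 12.6800 5.2000 2.0400 0.0800 0.0000] k=[67 48 16 10 6 5 0 0]
t=9: x=[66.2400 47.4800 17.0400 10.0800 6.1200 4.8400 0.2000 0.0000] k=[67 47 18 6 8 4 1 0]
t=10: x=[66.2000 46.6400 18.6800 6.5600 7.7600 4.0400 1.0800 0.0400] k=[64 50 23 4 8 0 0 0]
t=11: x=[63.4400 49.4800 23.3200 4.9200 7.5200 0.3200 0.0000 0.0000] k=[61 50 20 5 12 1 0 0]
t=12: x=[60.5600 49.2400 20.6000 5.8800 11.2800 1.4000 0.0400 0.0000] k=[60 47 21 3 14 0 1 0]
t=13: x=[59.4800 46.4800 21.3200 4.1600 13.0000 0.6000 0.9200 0.0400] k=[62 46 22 6 11 1 0 3]
t=14: x=[61.3600 45.6800 22.3200 6.8400 10.4000 1.3600 0.1600 2.8800] k=[64 45 25 8 10 3 0 0]
t=15: x=[63.2400 44.9600 25.1200 8.7600 9.6400 3.1600 0.1200 0.0000] k=[61 45 28 11 8 5 3 0]
t=16: x=[60.3600 44.9600 28.0000 11.5600 8.0000 5.0400 2.9600 0.1200] k=[63 46 25 10 4 6 4 0]
t=17: x=[62.3200 45.8400 25.2400 10.3600 4.3200 5.8400 3.9200 0.1600] k=[63 48 28 6 5 5 1 4]
t=18: x=[62.4000 47.8000 27.9200 6.8400 5.0400 4.8400 1.2800 3.8800] k=[58 44 32 11 8 7 5 0]
t=19: x=[57.4400 44.0800 31.6400 11.7200 8.0800 6.9600 4.8800 0.2000] k=[57 41 34 15 5 4 3 0]
t=20: x=[56.3600 41.3600 33.5200 15.3600 5.3600 4.0000 2.9200 0.1200] k=[54 37 34 13 8 0 2 0]
t=21: x=[53.3200 37.5600 33.2800 13.6400 7.8800 0.4000 1.8400 0.0800] k=[49 34 30 12 12 0 0 0]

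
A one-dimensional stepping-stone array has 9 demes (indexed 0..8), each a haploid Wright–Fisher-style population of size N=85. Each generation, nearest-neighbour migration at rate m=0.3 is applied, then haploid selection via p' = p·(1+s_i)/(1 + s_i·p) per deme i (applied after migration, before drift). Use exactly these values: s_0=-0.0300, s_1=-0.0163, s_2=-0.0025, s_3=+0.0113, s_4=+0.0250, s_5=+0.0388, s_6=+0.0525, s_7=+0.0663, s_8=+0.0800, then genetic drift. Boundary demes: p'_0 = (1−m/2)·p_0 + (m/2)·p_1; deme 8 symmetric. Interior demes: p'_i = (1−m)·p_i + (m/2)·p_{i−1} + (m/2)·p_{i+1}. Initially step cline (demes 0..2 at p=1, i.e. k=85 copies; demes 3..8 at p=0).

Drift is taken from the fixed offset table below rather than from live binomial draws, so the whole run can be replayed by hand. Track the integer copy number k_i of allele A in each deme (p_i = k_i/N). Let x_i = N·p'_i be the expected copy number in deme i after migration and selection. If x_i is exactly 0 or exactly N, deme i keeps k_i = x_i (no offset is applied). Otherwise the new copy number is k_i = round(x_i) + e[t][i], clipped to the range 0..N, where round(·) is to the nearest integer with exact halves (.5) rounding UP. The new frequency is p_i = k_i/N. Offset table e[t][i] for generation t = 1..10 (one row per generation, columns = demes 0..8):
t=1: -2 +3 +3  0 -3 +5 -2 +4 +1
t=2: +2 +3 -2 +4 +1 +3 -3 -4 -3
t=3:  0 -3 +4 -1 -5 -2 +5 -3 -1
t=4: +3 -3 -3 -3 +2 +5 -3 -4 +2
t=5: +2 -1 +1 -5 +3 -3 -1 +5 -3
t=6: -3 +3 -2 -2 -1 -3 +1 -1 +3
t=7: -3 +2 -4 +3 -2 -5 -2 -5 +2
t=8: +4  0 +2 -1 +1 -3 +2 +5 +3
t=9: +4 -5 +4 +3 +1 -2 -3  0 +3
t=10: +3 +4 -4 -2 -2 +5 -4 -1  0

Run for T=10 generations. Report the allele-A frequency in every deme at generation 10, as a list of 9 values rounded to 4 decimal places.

t=0: k=[85 85 85 0 0 0 0 0 0]
t=1: x=[85.0000 85.0000 72.2228 12.8723 0.0000 0.0000 0.0000 0.0000 0.0000] k=[85 85 75 13 0 0 0 0 0]
t=2: x=[85.0000 83.4756 67.1647 20.5244 1.9976 0.0000 0.0000 0.0000 0.0000] k=[85 85 65 25 3 0 0 0 0]
t=3: x=[85.0000 81.9521 61.9580 27.9102 5.9860 0.4674 0.0000 0.0000 0.0000] k=[85 79 66 27 1 0 0 0 0]
t=4: x=[84.0725 77.8430 62.0581 29.1649 4.8620 0.1558 0.0000 0.0000 0.0000] k=[85 75 59 26 7 5 0 0 0]
t=5: x=[83.4545 73.9429 56.4025 28.3118 9.7613 4.7167 0.7890 0.0000 0.0000] k=[85 73 57 23 13 2 0 0 0]
t=6: x=[83.1455 72.2226 54.2509 26.8058 13.1217 3.4747 0.3157 0.0000 0.0000] k=[80 75 52 25 12 0 1 0 0]
t=7: x=[79.0845 72.1214 51.3491 27.3078 12.4094 2.0239 0.7364 0.1599 0.0000] k=[76 74 47 30 10 0 0 0 0]
t=8: x=[75.4447 70.0486 48.4479 29.7670 11.7478 1.5571 0.0000 0.0000 0.0000] k=[79 70 50 29 13 0 0 0 0]
t=9: x=[77.4429 68.1289 49.7984 29.9677 13.7319 2.0239 0.0000 0.0000 0.0000] k=[81 63 54 33 15 0 0 0 0]
t=10: x=[78.1096 64.0920 52.1496 33.6782 15.7646 2.3349 0.0000 0.0000 0.0000] k=[81 68 48 32 14 7 0 0 0]

[0.9529, 0.8000, 0.5647, 0.3765, 0.1647, 0.0824, 0.0000, 0.0000, 0.0000]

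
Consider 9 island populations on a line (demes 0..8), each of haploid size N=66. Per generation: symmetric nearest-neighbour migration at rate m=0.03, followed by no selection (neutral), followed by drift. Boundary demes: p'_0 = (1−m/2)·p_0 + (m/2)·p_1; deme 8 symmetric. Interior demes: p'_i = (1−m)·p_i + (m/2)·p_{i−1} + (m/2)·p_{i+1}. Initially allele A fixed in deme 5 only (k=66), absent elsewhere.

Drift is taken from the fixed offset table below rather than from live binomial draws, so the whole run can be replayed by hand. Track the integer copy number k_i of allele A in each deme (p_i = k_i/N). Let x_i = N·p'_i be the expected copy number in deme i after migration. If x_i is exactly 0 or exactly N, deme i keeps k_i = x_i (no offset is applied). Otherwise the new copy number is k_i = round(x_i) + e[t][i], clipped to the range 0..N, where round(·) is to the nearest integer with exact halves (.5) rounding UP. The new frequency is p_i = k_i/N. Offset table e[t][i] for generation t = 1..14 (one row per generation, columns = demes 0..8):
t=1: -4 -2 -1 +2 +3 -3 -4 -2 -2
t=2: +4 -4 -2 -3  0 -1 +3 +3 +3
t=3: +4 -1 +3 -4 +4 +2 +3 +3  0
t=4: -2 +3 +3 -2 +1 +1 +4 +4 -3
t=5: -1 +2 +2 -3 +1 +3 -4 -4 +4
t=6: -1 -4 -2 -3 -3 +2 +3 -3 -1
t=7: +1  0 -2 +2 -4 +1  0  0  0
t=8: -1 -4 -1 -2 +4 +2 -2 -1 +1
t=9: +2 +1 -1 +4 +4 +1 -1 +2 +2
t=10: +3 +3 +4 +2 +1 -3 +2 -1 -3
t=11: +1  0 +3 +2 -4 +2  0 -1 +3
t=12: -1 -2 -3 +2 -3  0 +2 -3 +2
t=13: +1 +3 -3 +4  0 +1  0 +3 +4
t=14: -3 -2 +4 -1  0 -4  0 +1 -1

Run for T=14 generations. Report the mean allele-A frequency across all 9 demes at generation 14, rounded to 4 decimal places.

t=0: k=[0 0 0 0 0 66 0 0 0]
t=1: x=[0.0000 0.0000 0.0000 0.0000 0.9900 64.0200 0.9900 0.0000 0.0000] k=[0 0 0 0 4 61 0 0 0]
t=2: x=[0.0000 0.0000 0.0000 0.0600 4.7950 59.2300 0.9150 0.0000 0.0000] k=[0 0 0 0 5 58 4 0 0]
t=3: x=[0.0000 0.0000 0.0000 0.0750 5.7200 56.3950 4.7500 0.0600 0.0000] k=[0 0 0 0 10 58 8 3 0]
t=4: x=[0.0000 0.0000 0.0000 0.1500 10.5700 56.5300 8.6750 3.0300 0.0450] k=[0 0 0 0 12 58 13 7 0]
t=5: x=[0.0000 0.0000 0.0000 0.1800 12.5100 56.6350 13.5850 6.9850 0.1050] k=[0 0 0 0 14 60 10 3 4]
t=6: x=[0.0000 0.0000 0.0000 0.2100 14.4800 58.5600 10.6450 3.1200 3.9850] k=[0 0 0 0 11 61 14 0 3]
t=7: x=[0.0000 0.0000 0.0000 0.1650 11.5850 59.5450 14.4950 0.2550 2.9550] k=[0 0 0 2 8 61 14 0 3]
t=8: x=[0.0000 0.0000 0.0300 2.0600 8.7050 59.5000 14.4950 0.2550 2.9550] k=[0 0 0 0 13 62 12 0 4]
t=9: x=[0.0000 0.0000 0.0000 0.1950 13.5400 60.5150 12.5700 0.2400 3.9400] k=[0 0 0 4 18 62 12 2 6]
t=10: x=[0.0000 0.0000 0.0600 4.1500 18.4500 60.5900 12.6000 2.2100 5.9400] k=[0 0 4 6 19 58 15 1 3]
t=11: x=[0.0000 0.0600 3.9700 6.1650 19.3900 56.7700 15.4350 1.2400 2.9700] k=[0 0 7 8 15 59 15 0 6]
t=12: x=[0.0000 0.1050 6.9100 8.0900 15.5550 57.6800 15.4350 0.3150 5.9100] k=[0 0 4 10 13 58 17 0 8]
t=13: x=[0.0000 0.0600 4.0300 9.9550 13.6300 56.7100 17.3600 0.3750 7.8800] k=[0 3 1 14 14 58 17 3 12]
t=14: x=[0.0450 2.9250 1.2250 13.8050 14.6600 56.7250 17.4050 3.3450 11.8650] k=[0 1 5 13 15 53 17 4 11]

0.2003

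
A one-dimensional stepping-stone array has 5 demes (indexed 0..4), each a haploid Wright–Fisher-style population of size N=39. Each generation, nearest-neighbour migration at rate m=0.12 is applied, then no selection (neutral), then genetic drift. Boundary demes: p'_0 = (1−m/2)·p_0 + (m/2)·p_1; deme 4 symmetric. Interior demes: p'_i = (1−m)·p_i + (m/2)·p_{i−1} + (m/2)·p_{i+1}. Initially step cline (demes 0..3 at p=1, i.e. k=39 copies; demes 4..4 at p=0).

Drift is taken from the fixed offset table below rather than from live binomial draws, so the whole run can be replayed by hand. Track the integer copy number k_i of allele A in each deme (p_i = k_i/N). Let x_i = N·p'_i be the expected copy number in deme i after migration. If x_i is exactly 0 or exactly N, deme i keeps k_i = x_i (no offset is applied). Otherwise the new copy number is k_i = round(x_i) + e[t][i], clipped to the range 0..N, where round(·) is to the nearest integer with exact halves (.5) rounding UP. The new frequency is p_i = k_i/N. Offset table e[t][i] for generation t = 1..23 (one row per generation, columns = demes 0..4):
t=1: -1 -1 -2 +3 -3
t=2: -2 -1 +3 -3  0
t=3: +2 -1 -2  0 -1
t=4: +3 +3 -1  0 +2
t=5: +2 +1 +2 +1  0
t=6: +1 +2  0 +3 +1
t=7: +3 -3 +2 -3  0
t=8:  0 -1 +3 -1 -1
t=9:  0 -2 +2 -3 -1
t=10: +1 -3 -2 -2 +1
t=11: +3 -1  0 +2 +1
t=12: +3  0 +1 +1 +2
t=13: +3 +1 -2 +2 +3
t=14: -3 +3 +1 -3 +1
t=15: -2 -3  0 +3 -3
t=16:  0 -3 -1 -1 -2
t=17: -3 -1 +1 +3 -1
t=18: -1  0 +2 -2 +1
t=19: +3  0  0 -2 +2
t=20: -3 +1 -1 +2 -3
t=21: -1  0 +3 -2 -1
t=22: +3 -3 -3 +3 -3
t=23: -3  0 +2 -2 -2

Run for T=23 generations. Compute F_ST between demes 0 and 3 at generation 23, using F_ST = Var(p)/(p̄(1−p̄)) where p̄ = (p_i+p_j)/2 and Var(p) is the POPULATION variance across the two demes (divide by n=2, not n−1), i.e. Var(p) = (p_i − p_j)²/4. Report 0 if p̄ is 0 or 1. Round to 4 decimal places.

t=0: k=[39 39 39 39 0]
t=1: x=[39.0000 39.0000 39.0000 36.6600 2.3400] k=[39 39 39 39 0]
t=2: x=[39.0000 39.0000 39.0000 36.6600 2.3400] k=[39 39 39 34 2]
t=3: x=[39.0000 39.0000 38.7000 32.3800 3.9200] k=[39 39 37 32 3]
t=4: x=[39.0000 38.8800 36.8200 30.5600 4.7400] k=[39 39 36 31 7]
t=5: x=[39.0000 38.8200 35.8800 29.8600 8.4400] k=[39 39 38 31 8]
t=6: x=[39.0000 38.9400 37.6400 30.0400 9.3800] k=[39 39 38 33 10]
t=7: x=[39.0000 38.9400 37.7600 31.9200 11.3800] k=[39 36 39 29 11]
t=8: x=[38.8200 36.3600 38.2200 28.5200 12.0800] k=[39 35 39 28 11]
t=9: x=[38.7600 35.4800 38.1000 27.6400 12.0200] k=[39 33 39 25 11]
t=10: x=[38.6400 33.7200 37.8000 25.0000 11.8400] k=[39 31 36 23 13]
t=11: x=[38.5200 31.7800 34.9200 23.1800 13.6000] k=[39 31 35 25 15]
t=12: x=[38.5200 31.7200 34.1600 25.0000 15.6000] k=[39 32 35 26 18]
t=13: x=[38.5800 32.6000 34.2800 26.0600 18.4800] k=[39 34 32 28 21]
t=14: x=[38.7000 34.1800 31.8800 27.8200 21.4200] k=[36 37 33 25 22]
t=15: x=[36.0600 36.7000 32.7600 25.3000 22.1800] k=[34 34 33 28 19]
t=16: x=[34.0000 33.9400 32.7600 27.7600 19.5400] k=[34 31 32 27 18]
t=17: x=[33.8200 31.2400 31.6400 26.7600 18.5400] k=[31 30 33 30 18]
t=18: x=[30.9400 30.2400 32.6400 29.4600 18.7200] k=[30 30 35 27 20]
t=19: x=[30.0000 30.3000 34.2200 27.0600 20.4200] k=[33 30 34 25 22]
t=20: x=[32.8200 30.4200 33.2200 25.3600 22.1800] k=[30 31 32 27 19]
t=21: x=[30.0600 31.0000 31.6400 26.8200 19.4800] k=[29 31 35 25 18]
t=22: x=[29.1200 31.1200 34.1600 25.1800 18.4200] k=[32 28 31 28 15]
t=23: x=[31.7600 28.4200 30.6400 27.4000 15.7800] k=[29 28 33 25 14]

0.0123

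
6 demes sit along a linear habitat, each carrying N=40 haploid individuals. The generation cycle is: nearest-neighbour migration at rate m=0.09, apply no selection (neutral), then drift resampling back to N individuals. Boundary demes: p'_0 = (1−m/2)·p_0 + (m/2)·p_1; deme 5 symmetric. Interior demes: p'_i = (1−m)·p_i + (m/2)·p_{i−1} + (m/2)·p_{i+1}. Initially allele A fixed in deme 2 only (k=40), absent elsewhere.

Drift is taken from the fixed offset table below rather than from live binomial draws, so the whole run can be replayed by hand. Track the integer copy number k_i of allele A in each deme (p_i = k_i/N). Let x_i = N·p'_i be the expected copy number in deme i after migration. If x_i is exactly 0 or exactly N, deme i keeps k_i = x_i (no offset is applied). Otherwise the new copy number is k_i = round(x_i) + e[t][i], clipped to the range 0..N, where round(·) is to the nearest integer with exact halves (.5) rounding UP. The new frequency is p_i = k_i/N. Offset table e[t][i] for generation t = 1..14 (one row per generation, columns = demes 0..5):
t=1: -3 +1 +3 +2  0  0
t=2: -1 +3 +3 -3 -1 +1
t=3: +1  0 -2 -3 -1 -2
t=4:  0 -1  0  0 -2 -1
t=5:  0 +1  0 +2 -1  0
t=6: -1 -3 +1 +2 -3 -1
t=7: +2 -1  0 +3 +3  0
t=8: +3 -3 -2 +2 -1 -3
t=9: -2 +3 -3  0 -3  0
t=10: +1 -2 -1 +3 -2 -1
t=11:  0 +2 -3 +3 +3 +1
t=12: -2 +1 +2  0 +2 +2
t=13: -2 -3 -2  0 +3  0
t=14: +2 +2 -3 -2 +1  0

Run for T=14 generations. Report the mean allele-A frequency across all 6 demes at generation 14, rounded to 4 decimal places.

0.2042

t=0: k=[0 0 40 0 0 0]
t=1: x=[0.0000 1.8000 36.4000 1.8000 0.0000 0.0000] k=[0 3 39 4 0 0]
t=2: x=[0.1350 4.4850 35.8050 5.3950 0.1800 0.0000] k=[0 7 39 2 0 0]
t=3: x=[0.3150 8.1250 35.8950 3.5750 0.0900 0.0000] k=[1 8 34 1 0 0]
t=4: x=[1.3150 8.8550 31.3450 2.4400 0.0450 0.0000] k=[1 8 31 2 0 0]
t=5: x=[1.3150 8.7200 28.6600 3.2150 0.0900 0.0000] k=[1 10 29 5 0 0]
t=6: x=[1.4050 10.4500 27.0650 5.8550 0.2250 0.0000] k=[0 7 28 8 0 0]
t=7: x=[0.3150 7.6300 26.1550 8.5400 0.3600 0.0000] k=[2 7 26 12 3 0]
t=8: x=[2.2250 7.6300 24.5150 12.2250 3.2700 0.1350] k=[5 5 23 14 2 0]
t=9: x=[5.0000 5.8100 21.7850 13.8650 2.4500 0.0900] k=[3 9 19 14 0 0]
t=10: x=[3.2700 9.1800 18.3250 13.5950 0.6300 0.0000] k=[4 7 17 17 0 0]
t=11: x=[4.1350 7.3150 16.5500 16.2350 0.7650 0.0000] k=[4 9 14 19 4 0]
t=12: x=[4.2250 9.0000 14.0000 18.1000 4.4950 0.1800] k=[2 10 16 18 6 2]
t=13: x=[2.3600 9.9100 15.8200 17.3700 6.3600 2.1800] k=[0 7 14 17 9 2]
t=14: x=[0.3150 7.0000 13.8200 16.5050 9.0450 2.3150] k=[2 9 11 15 10 2]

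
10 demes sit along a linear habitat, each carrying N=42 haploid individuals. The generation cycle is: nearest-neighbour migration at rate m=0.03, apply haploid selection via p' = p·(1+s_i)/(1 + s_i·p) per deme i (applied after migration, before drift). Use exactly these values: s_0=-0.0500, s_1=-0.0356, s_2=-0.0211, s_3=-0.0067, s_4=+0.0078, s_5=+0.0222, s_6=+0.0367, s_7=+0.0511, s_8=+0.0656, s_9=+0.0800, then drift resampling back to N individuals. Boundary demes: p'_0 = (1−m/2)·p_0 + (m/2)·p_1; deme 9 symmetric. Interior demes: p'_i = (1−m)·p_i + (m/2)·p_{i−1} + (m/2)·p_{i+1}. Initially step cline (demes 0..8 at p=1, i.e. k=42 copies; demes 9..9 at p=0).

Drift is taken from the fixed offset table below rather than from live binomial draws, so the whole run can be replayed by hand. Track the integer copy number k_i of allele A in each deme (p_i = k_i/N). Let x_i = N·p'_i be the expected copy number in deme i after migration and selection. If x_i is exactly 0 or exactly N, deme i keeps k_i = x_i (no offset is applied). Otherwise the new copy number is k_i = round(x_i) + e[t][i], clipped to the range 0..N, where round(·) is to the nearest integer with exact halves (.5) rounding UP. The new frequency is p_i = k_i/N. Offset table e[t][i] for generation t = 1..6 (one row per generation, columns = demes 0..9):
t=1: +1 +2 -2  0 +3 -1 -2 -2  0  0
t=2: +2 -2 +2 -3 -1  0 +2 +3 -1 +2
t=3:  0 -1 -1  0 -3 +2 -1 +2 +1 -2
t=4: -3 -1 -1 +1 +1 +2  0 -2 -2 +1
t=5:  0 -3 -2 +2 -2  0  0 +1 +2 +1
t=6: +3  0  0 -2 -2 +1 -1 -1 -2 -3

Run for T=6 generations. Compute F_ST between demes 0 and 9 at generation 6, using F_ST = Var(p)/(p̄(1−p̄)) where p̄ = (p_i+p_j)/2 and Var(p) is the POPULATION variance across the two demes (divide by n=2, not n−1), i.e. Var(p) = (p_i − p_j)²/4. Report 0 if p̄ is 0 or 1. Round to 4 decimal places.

t=0: k=[42 42 42 42 42 42 42 42 42 0]
t=1: x=[42.0000 42.0000 42.0000 42.0000 42.0000 42.0000 42.0000 42.0000 41.4082 0.6796] k=[42 42 42 42 42 42 42 42 41 1]
t=2: x=[42.0000 42.0000 42.0000 42.0000 42.0000 42.0000 42.0000 41.9857 40.5091 1.7227] k=[42 42 42 42 42 42 42 42 40 4]
t=3: x=[42.0000 42.0000 42.0000 42.0000 42.0000 42.0000 42.0000 41.9715 39.6358 4.8612] k=[42 42 42 42 42 42 42 42 41 3]
t=4: x=[42.0000 42.0000 42.0000 42.0000 42.0000 42.0000 42.0000 41.9857 40.5374 3.8296] k=[42 42 42 42 42 42 42 40 39 5]
t=5: x=[42.0000 42.0000 42.0000 42.0000 42.0000 42.0000 41.9711 40.1072 38.7033 5.8890] k=[42 42 42 42 42 42 42 41 41 7]
t=6: x=[42.0000 42.0000 42.0000 42.0000 42.0000 42.0000 41.9855 41.0618 40.5798 7.9964] k=[42 42 42 42 42 42 41 40 39 5]

0.7872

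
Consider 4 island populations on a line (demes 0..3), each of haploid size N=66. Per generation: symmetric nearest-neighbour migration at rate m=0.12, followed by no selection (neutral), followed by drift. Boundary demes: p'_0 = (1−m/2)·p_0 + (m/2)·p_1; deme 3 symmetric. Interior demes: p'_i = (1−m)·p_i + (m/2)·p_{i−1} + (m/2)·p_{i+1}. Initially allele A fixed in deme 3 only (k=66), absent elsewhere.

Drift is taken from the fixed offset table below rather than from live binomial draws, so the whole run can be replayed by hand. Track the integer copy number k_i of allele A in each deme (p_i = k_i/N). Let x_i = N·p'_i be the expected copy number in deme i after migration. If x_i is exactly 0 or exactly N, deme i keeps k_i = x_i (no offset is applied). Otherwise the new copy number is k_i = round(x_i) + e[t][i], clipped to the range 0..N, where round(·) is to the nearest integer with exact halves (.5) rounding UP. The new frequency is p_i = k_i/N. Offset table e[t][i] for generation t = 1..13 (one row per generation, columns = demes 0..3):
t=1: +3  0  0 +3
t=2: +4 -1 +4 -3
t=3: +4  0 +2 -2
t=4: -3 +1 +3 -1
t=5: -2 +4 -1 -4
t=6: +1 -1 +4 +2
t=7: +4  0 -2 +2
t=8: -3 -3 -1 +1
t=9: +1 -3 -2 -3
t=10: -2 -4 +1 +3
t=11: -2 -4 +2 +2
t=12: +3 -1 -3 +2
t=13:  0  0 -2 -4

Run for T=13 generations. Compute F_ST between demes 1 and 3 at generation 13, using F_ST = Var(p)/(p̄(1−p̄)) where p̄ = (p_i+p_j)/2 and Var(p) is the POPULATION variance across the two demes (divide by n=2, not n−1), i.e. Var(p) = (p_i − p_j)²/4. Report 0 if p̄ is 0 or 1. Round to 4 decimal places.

0.4077

t=0: k=[0 0 0 66]
t=1: x=[0.0000 0.0000 3.9600 62.0400] k=[0 0 4 65]
t=2: x=[0.0000 0.2400 7.4200 61.3400] k=[0 0 11 58]
t=3: x=[0.0000 0.6600 13.1600 55.1800] k=[0 1 15 53]
t=4: x=[0.0600 1.7800 16.4400 50.7200] k=[0 3 19 50]
t=5: x=[0.1800 3.7800 19.9000 48.1400] k=[0 8 19 44]
t=6: x=[0.4800 8.1800 19.8400 42.5000] k=[1 7 24 45]
t=7: x=[1.3600 7.6600 24.2400 43.7400] k=[5 8 22 46]
t=8: x=[5.1800 8.6600 22.6000 44.5600] k=[2 6 22 46]
t=9: x=[2.2400 6.7200 22.4800 44.5600] k=[3 4 20 42]
t=10: x=[3.0600 4.9000 20.3600 40.6800] k=[1 1 21 44]
t=11: x=[1.0000 2.2000 21.1800 42.6200] k=[0 0 23 45]
t=12: x=[0.0000 1.3800 22.9400 43.6800] k=[0 0 20 46]
t=13: x=[0.0000 1.2000 20.3600 44.4400] k=[0 1 18 40]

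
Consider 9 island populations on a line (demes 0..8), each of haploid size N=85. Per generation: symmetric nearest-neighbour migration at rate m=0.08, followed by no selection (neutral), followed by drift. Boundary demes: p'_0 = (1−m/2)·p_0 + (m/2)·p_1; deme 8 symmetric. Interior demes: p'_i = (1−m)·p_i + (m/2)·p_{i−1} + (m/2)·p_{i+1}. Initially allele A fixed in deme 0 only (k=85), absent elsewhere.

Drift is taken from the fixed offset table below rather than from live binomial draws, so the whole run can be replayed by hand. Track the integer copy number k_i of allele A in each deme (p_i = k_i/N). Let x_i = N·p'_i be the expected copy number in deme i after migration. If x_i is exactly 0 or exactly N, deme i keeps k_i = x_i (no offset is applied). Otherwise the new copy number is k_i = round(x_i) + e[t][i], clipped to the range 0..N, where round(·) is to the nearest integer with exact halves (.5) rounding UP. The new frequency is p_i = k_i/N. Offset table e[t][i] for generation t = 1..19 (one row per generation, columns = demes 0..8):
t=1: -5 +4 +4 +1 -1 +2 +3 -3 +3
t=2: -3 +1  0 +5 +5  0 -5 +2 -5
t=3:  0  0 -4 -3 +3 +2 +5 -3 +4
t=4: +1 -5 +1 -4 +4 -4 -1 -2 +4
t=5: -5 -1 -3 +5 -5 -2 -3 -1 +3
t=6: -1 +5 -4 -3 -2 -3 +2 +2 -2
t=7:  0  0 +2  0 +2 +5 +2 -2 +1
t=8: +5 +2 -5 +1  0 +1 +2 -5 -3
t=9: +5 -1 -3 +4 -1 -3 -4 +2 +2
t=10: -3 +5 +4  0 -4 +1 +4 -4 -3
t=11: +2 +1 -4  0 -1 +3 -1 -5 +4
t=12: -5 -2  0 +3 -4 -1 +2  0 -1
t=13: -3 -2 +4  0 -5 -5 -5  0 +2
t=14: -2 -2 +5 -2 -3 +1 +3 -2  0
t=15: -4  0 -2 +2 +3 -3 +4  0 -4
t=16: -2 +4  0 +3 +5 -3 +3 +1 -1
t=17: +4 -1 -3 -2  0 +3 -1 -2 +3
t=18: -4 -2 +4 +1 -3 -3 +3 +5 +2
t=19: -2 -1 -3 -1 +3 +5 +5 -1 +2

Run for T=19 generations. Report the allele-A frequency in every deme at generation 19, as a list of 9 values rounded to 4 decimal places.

[0.4118, 0.2824, 0.1412, 0.1059, 0.0941, 0.0588, 0.0941, 0.0000, 0.0000]

t=0: k=[85 0 0 0 0 0 0 0 0]
t=1: x=[81.6000 3.4000 0.0000 0.0000 0.0000 0.0000 0.0000 0.0000 0.0000] k=[77 7 0 0 0 0 0 0 0]
t=2: x=[74.2000 9.5200 0.2800 0.0000 0.0000 0.0000 0.0000 0.0000 0.0000] k=[71 11 0 0 0 0 0 0 0]
t=3: x=[68.6000 12.9600 0.4400 0.0000 0.0000 0.0000 0.0000 0.0000 0.0000] k=[69 13 0 0 0 0 0 0 0]
t=4: x=[66.7600 14.7200 0.5200 0.0000 0.0000 0.0000 0.0000 0.0000 0.0000] k=[68 10 2 0 0 0 0 0 0]
t=5: x=[65.6800 12.0000 2.2400 0.0800 0.0000 0.0000 0.0000 0.0000 0.0000] k=[61 11 0 5 0 0 0 0 0]
t=6: x=[59.0000 12.5600 0.6400 4.6000 0.2000 0.0000 0.0000 0.0000 0.0000] k=[58 18 0 2 0 0 0 0 0]
t=7: x=[56.4000 18.8800 0.8000 1.8400 0.0800 0.0000 0.0000 0.0000 0.0000] k=[56 19 3 2 2 0 0 0 0]
t=8: x=[54.5200 19.8400 3.6000 2.0400 1.9200 0.0800 0.0000 0.0000 0.0000] k=[60 22 0 3 2 1 0 0 0]
t=9: x=[58.4800 22.6400 1.0000 2.8400 2.0000 1.0000 0.0400 0.0000 0.0000] k=[63 22 0 7 1 0 0 0 0]
t=10: x=[61.3600 22.7600 1.1600 6.4800 1.2000 0.0400 0.0000 0.0000 0.0000] k=[58 28 5 6 0 1 0 0 0]
t=11: x=[56.8000 28.2800 5.9600 5.7200 0.2800 0.9200 0.0400 0.0000 0.0000] k=[59 29 2 6 0 4 0 0 0]
t=12: x=[57.8000 29.1200 3.2400 5.6000 0.4000 3.6800 0.1600 0.0000 0.0000] k=[53 27 3 9 0 3 2 0 0]
t=13: x=[51.9600 27.0800 4.2000 8.4000 0.4800 2.8400 1.9600 0.0800 0.0000] k=[49 25 8 8 0 0 0 0 0]
t=14: x=[48.0400 25.2800 8.6800 7.6800 0.3200 0.0000 0.0000 0.0000 0.0000] k=[46 23 14 6 0 0 0 0 0]
t=15: x=[45.0800 23.5600 14.0400 6.0800 0.2400 0.0000 0.0000 0.0000 0.0000] k=[41 24 12 8 3 0 0 0 0]
t=16: x=[40.3200 24.2000 12.3200 7.9600 3.0800 0.1200 0.0000 0.0000 0.0000] k=[38 28 12 11 8 0 0 0 0]
t=17: x=[37.6000 27.7600 12.6000 10.9200 7.8000 0.3200 0.0000 0.0000 0.0000] k=[42 27 10 9 8 3 0 0 0]
t=18: x=[41.4000 26.9200 10.6400 9.0000 7.8400 3.0800 0.1200 0.0000 0.0000] k=[37 25 15 10 5 0 3 0 0]
t=19: x=[36.5200 25.0800 15.2000 10.0000 5.0000 0.3200 2.7600 0.1200 0.0000] k=[35 24 12 9 8 5 8 0 0]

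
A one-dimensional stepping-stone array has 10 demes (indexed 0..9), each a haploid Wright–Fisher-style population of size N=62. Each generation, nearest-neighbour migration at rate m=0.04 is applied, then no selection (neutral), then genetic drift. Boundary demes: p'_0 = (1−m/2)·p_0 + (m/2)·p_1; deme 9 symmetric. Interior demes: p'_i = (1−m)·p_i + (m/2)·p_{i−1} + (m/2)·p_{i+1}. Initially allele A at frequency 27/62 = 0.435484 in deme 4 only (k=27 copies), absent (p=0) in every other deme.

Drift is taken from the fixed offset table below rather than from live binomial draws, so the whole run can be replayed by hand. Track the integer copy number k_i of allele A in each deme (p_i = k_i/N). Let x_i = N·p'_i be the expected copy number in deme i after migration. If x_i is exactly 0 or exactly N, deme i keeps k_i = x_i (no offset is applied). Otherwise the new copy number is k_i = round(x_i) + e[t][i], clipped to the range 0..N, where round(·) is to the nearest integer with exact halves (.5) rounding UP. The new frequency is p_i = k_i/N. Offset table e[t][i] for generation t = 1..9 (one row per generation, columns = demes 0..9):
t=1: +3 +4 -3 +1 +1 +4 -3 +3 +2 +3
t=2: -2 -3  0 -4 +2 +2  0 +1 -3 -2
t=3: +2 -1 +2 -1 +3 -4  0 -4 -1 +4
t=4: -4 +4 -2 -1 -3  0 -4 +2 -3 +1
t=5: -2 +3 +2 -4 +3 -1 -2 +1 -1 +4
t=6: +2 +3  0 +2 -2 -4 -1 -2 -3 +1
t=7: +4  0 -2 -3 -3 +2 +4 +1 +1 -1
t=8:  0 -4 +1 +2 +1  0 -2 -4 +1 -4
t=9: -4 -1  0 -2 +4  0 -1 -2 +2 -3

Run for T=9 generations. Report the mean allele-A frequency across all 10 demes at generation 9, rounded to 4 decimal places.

0.0435

t=0: k=[0 0 0 0 27 0 0 0 0 0]
t=1: x=[0.0000 0.0000 0.0000 0.5400 25.9200 0.5400 0.0000 0.0000 0.0000 0.0000] k=[0 0 0 2 27 5 0 0 0 0]
t=2: x=[0.0000 0.0000 0.0400 2.4600 26.0600 5.3400 0.1000 0.0000 0.0000 0.0000] k=[0 0 0 0 28 7 0 0 0 0]
t=3: x=[0.0000 0.0000 0.0000 0.5600 27.0200 7.2800 0.1400 0.0000 0.0000 0.0000] k=[0 0 0 0 30 3 0 0 0 0]
t=4: x=[0.0000 0.0000 0.0000 0.6000 28.8600 3.4800 0.0600 0.0000 0.0000 0.0000] k=[0 0 0 0 26 3 0 0 0 0]
t=5: x=[0.0000 0.0000 0.0000 0.5200 25.0200 3.4000 0.0600 0.0000 0.0000 0.0000] k=[0 0 0 0 28 2 0 0 0 0]
t=6: x=[0.0000 0.0000 0.0000 0.5600 26.9200 2.4800 0.0400 0.0000 0.0000 0.0000] k=[0 0 0 3 25 0 0 0 0 0]
t=7: x=[0.0000 0.0000 0.0600 3.3800 24.0600 0.5000 0.0000 0.0000 0.0000 0.0000] k=[0 0 0 0 21 3 0 0 0 0]
t=8: x=[0.0000 0.0000 0.0000 0.4200 20.2200 3.3000 0.0600 0.0000 0.0000 0.0000] k=[0 0 0 2 21 3 0 0 0 0]
t=9: x=[0.0000 0.0000 0.0400 2.3400 20.2600 3.3000 0.0600 0.0000 0.0000 0.0000] k=[0 0 0 0 24 3 0 0 0 0]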